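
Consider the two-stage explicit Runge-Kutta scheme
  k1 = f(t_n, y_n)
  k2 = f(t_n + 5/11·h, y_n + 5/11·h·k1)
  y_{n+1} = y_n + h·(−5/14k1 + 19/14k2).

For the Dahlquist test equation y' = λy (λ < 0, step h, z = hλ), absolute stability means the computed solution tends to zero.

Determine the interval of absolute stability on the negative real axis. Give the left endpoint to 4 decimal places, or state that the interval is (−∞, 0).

On y'=λy, z=hλ:
  k1=λy_n ⇒ h·k1=z·y_n;  k2=λ(1+5/11z)y_n ⇒ h·k2=z(1+5/11z)y_n
  y_{n+1}/y_n = 1 − 5/14z + 19/14z(1+5/11z) = 1 + z + 95/154z²
  ⇒ R(z) = 1 + z + 95/154z².

Find x<0 with |R(x)|<1.
x=-1.2: |R|=0.6883
R=1: x+95/154x²=0 ⇒ x=−154/95=-1.6211; min R=1−1/(4·95/154)=0.5947>−1
Confirm numerically:
  x=-0.976: |R|=0.61163 <1
  x=-0.946: |R|=0.60606 <1
  x=-0.897: |R|=0.59935 <1
  x=-0.659: |R|=0.60890 <1
  x=-2.165: |R|=1.72647 >1
  x=-1.841: |R|=1.24979 >1
So |R|<1 on (-1.6211, 0).

(-1.6211, 0).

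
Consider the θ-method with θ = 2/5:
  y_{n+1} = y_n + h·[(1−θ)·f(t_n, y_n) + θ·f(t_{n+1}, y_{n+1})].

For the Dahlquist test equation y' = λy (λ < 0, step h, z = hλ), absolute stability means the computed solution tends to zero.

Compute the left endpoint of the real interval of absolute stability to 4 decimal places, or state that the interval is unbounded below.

left endpoint -10.0000.

On y'=λy, z=hλ:
  y_{n+1} = y_n + z·[3/5·y_n + 2/5·y_{n+1}] ⇒ (1 − 2/5z)y_{n+1} = (1 + 3/5z)y_n
  R(z) = (1 + 3/5z)/(1 − 2/5z).

Find x<0 with |R(x)|<1.
x=-1.63: |R|=0.0133
R=−1: 1+3/5x = −1+2/5x ⇒ -1/5x=2 ⇒ x=2/(-1/5)=-10.0000
Confirm numerically:
  x=-7.044: |R|=0.84514 <1
  x=-6.937: |R|=0.83771 <1
  x=-4.156: |R|=0.56100 <1
  x=-10.084: |R|=1.00334 >1
  x=-10.067: |R|=1.00267 >1
Stable set (-10.0000, 0).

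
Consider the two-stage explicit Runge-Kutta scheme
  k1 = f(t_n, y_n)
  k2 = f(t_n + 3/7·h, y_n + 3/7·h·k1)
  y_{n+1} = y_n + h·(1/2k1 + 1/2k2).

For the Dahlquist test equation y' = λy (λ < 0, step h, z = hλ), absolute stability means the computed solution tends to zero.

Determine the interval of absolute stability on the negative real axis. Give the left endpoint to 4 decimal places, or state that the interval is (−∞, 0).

z∈(-4.6667,0).

Set f=λy, z=hλ:
  k1=λy_n ⇒ h·k1=z·y_n;  k2=λ(1+3/7z)y_n ⇒ h·k2=z(1+3/7z)y_n
  y_{n+1}/y_n = 1 + 1/2z + 1/2z(1+3/7z) = 1 + z + 3/14z²
  so R(z) = 1 + z + 3/14z².

Need |R(x)|<1, x<0.
x=-0.81: |R|=0.3306
R=1: x+3/14x²=0 ⇒ x=−14/3=-4.6667; min R=1−1/(4·3/14)=-0.1667>−1
Confirm numerically:
  x=-4.214: |R|=0.59124 <1
  x=-3.730: |R|=0.25134 <1
  x=-2.485: |R|=0.16174 <1
  x=-5.248: |R|=1.65375 >1
  x=-4.956: |R|=1.30727 >1
Stable set (-4.6667, 0).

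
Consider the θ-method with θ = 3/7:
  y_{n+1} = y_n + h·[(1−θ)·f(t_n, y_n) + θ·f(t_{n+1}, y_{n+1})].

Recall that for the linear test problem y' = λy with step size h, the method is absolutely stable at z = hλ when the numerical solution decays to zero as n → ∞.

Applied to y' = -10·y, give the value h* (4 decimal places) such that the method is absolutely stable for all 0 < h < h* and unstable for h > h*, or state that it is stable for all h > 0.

Test eqn y'=λy, z=hλ:
  y_{n+1} = y_n + z·[4/7·y_n + 3/7·y_{n+1}] ⇒ (1 − 3/7z)y_{n+1} = (1 + 4/7z)y_n
  Hence R(z) = (1 + 4/7z)/(1 − 3/7z).

Find x<0 with |R(x)|<1.
x=-1.52: |R|=0.0796
R=−1: 1+4/7x = −1+3/7x ⇒ -1/7x=2 ⇒ x=2/(-1/7)=-14.0000
Confirm numerically:
  x=-13.892: |R|=0.99778 <1
  x=-11.776: |R|=0.94746 <1
  x=-10.602: |R|=0.91244 <1
  x=-14.588: |R|=1.01158 >1
  x=-14.522: |R|=1.01032 >1
  x=-14.520: |R|=1.01028 >1
Interval (-14.0000, 0).

(-14.0000,0); λ=-10 ⇒ h* = (14)/10 = 1.4000.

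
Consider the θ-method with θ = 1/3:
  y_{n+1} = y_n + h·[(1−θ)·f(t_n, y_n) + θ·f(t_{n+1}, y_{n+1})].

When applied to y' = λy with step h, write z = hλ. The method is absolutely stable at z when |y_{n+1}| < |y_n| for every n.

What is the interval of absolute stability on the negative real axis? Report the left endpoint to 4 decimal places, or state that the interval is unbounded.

With y'=λy (z=hλ):
  y_{n+1} = y_n + z·[2/3·y_n + 1/3·y_{n+1}] ⇒ (1 − 1/3z)y_{n+1} = (1 + 2/3z)y_n
  ⇒ R(z) = (1 + 2/3z)/(1 − 1/3z).

Boundary: |R(x)|=1, x<0.
x=-1.27: |R|=0.1077
R=−1: 1+2/3x = −1+1/3x ⇒ -1/3x=2 ⇒ x=2/(-1/3)=-6.0000
Confirm numerically:
  x=-5.833: |R|=0.98109 <1
  x=-5.413: |R|=0.93023 <1
  x=-4.265: |R|=0.76118 <1
  x=-3.603: |R|=0.63698 <1
  x=-6.324: |R|=1.03475 >1
  x=-6.108: |R|=1.01186 >1
Stable set (-6.0000, 0).

z∈(-6.0000,0).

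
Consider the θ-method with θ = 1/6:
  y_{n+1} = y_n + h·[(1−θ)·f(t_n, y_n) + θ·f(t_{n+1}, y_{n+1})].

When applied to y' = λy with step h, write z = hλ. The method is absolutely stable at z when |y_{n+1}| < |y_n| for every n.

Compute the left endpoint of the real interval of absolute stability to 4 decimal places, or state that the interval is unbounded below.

Set f=λy, z=hλ:
  y_{n+1} = y_n + z·[5/6·y_n + 1/6·y_{n+1}] ⇒ (1 − 1/6z)y_{n+1} = (1 + 5/6z)y_n
  so R(z) = (1 + 5/6z)/(1 − 1/6z).

Need |R(x)|<1, x<0.
x=-1.36: |R|=0.1087
R=−1: 1+5/6x = −1+1/6x ⇒ -2/3x=2 ⇒ x=2/(-2/3)=-3.0000
Confirm numerically:
  x=-2.507: |R|=0.76819 <1
  x=-1.787: |R|=0.37691 <1
  x=-1.668: |R|=0.30516 <1
  x=-1.268: |R|=0.04678 <1
  x=-3.593: |R|=1.24726 >1
  x=-3.498: |R|=1.20973 >1
  x=-3.398: |R|=1.16940 >1
Stable set (-3.0000, 0).

z* = -3.0000.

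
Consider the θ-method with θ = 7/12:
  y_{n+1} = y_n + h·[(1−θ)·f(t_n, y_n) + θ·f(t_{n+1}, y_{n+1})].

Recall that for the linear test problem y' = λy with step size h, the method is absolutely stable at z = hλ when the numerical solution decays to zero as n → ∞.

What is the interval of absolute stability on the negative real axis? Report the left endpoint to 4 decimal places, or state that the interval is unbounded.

(−∞, 0) — no finite endpoint.

Test eqn y'=λy, z=hλ:
  y_{n+1} = y_n + z·[5/12·y_n + 7/12·y_{n+1}] ⇒ (1 − 7/12z)y_{n+1} = (1 + 5/12z)y_n
  ⇒ R(z) = (1 + 5/12z)/(1 − 7/12z).

Solve |R(x)|<1 on ℝ⁻.
x=-0.35: |R|=0.7093
x=-2: |R|=0.0769
x=-10: |R|=0.4634
x=-100: |R|=0.6854
θ=7/12≥1/2 ⇒ |1+5/12x|<|1−7/12x| ∀x<0 ⇒ interval (−∞,0).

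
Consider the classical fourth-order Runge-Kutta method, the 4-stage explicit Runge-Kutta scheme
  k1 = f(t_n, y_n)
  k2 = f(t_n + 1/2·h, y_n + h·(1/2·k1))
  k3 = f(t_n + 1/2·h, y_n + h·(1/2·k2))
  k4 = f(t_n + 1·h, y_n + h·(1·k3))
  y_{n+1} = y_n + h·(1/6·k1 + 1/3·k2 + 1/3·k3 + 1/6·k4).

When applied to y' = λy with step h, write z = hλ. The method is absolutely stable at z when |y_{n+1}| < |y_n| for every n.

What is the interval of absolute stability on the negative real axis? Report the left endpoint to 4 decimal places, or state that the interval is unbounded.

Set f=λy, z=hλ:
  order 4, 4-stage ⇒ R(z)=1+z+z^2/2+z^3/6+z^4/24
  (e.g. R(-0.86)=0.42658, |R|=0.42658)

Boundary: |R(x)|=1, x<0.
x=-0.86: |R|=0.4266
|R(-3.18)|=1.7775 |R(-2.89)|=1.1697 |R(-2.71)|=0.8923
Bisect:
  x_lo=-3.2925 |R|=2.0756  x_hi=-0.2650 |R|=0.7672
  mid=-1.77874 |R|=0.28235 →hi
  mid=-2.53562 |R|=0.68436 →hi
  mid=-2.91407 |R|=1.21215 →lo
  mid=-2.72485 |R|=0.91262 →hi
  mid=-2.81946 |R|=1.05274 →lo
  mid=-2.77215 |R|=0.98037 →hi
  mid=-2.79580 |R|=1.01596 →lo
  ...
  [-2.78546,-2.78527] ⇒ x*=-2.7853
Interval (-2.7853, 0).

(-2.7853, 0).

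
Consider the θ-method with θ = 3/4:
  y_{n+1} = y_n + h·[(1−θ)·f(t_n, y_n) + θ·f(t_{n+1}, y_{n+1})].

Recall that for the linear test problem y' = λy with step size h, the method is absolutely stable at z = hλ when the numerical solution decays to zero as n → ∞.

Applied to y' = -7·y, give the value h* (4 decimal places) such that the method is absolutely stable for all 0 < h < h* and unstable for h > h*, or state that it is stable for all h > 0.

Test eqn y'=λy, z=hλ:
  y_{n+1} = y_n + z·[1/4·y_n + 3/4·y_{n+1}] ⇒ (1 − 3/4z)y_{n+1} = (1 + 1/4z)y_n
  ⇒ R(z) = (1 + 1/4z)/(1 − 3/4z).

Find x<0 with |R(x)|<1.
x=-0.67: |R|=0.5541
x=-2: |R|=0.2000
x=-10: |R|=0.1765
x=-100: |R|=0.3158
θ=3/4≥1/2 ⇒ |1+1/4x|<|1−3/4x| ∀x<0 ⇒ interval (−∞,0).

interval (−∞, 0). Any h>0 works for λ=-7.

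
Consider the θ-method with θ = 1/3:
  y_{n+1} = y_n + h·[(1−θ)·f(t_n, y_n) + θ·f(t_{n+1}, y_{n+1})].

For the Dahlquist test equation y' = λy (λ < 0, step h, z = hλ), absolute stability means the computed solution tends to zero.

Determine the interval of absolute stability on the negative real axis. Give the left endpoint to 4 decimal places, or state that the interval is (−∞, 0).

Set f=λy, z=hλ:
  y_{n+1} = y_n + z·[2/3·y_n + 1/3·y_{n+1}] ⇒ (1 − 1/3z)y_{n+1} = (1 + 2/3z)y_n
  so R(z) = (1 + 2/3z)/(1 − 1/3z).

Need |R(x)|<1, x<0.
x=-1.7: |R|=0.0851
R=−1: 1+2/3x = −1+1/3x ⇒ -1/3x=2 ⇒ x=2/(-1/3)=-6.0000
Confirm numerically:
  x=-5.005: |R|=0.87570 <1
  x=-3.950: |R|=0.70504 <1
  x=-3.666: |R|=0.64986 <1
  x=-2.995: |R|=0.49875 <1
  x=-6.353: |R|=1.03774 >1
  x=-6.182: |R|=1.01982 >1
  x=-6.171: |R|=1.01865 >1
Interval (-6.0000, 0).

(-6.0000, 0).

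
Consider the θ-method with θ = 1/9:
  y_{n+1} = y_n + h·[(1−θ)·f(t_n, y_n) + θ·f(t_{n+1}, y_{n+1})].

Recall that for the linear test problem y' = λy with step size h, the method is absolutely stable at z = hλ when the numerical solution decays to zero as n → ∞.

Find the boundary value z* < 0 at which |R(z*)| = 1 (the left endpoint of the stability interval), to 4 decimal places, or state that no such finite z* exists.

With y'=λy (z=hλ):
  y_{n+1} = y_n + z·[8/9·y_n + 1/9·y_{n+1}] ⇒ (1 − 1/9z)y_{n+1} = (1 + 8/9z)y_n
  ⇒ R(z) = (1 + 8/9z)/(1 − 1/9z).

Find x<0 with |R(x)|<1.
x=-0.82: |R|=0.2485
R=−1: 1+8/9x = −1+1/9x ⇒ -7/9x=2 ⇒ x=2/(-7/9)=-2.5714
Confirm numerically:
  x=-2.324: |R|=0.84705 <1
  x=-1.759: |R|=0.47142 <1
  x=-1.254: |R|=0.10064 <1
  x=-1.113: |R|=0.00949 <1
  x=-3.074: |R|=1.29137 >1
  x=-2.996: |R|=1.24775 >1
Interval (-2.5714, 0).

left endpoint -2.5714.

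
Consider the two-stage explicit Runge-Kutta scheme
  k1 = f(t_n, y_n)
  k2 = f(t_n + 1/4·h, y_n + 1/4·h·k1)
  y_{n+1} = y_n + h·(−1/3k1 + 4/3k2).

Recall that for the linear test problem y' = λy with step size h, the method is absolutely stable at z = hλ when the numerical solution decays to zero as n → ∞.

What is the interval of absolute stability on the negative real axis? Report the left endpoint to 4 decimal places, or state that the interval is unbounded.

(-3.0000, 0).

Set f=λy, z=hλ:
  k1=λy_n ⇒ h·k1=z·y_n;  k2=λ(1+1/4z)y_n ⇒ h·k2=z(1+1/4z)y_n
  y_{n+1}/y_n = 1 − 1/3z + 4/3z(1+1/4z) = 1 + z + 1/3z²
  so R(z) = 1 + z + 1/3z².

Solve |R(x)|<1 on ℝ⁻.
x=-1.68: |R|=0.2608
R=1: x+1/3x²=0 ⇒ x=−3=-3.0000; min R=1−1/(4·1/3)=0.2500>−1
Confirm numerically:
  x=-2.143: |R|=0.38782 <1
  x=-1.349: |R|=0.25760 <1
  x=-1.330: |R|=0.25963 <1
  x=-3.374: |R|=1.42063 >1
  x=-3.305: |R|=1.33601 >1
Interval (-3.0000, 0).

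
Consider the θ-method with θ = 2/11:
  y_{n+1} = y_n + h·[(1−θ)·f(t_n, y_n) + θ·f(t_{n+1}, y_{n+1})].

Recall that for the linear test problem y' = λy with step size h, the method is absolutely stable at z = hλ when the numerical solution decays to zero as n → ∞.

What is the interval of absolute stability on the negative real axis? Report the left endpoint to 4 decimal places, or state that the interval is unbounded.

With y'=λy (z=hλ):
  y_{n+1} = y_n + z·[9/11·y_n + 2/11·y_{n+1}] ⇒ (1 − 2/11z)y_{n+1} = (1 + 9/11z)y_n
  Hence R(z) = (1 + 9/11z)/(1 − 2/11z).

Need |R(x)|<1, x<0.
x=-1.58: |R|=0.2274
R=−1: 1+9/11x = −1+2/11x ⇒ -7/11x=2 ⇒ x=2/(-7/11)=-3.1429
Confirm numerically:
  x=-2.341: |R|=0.64207 <1
  x=-1.928: |R|=0.42757 <1
  x=-1.812: |R|=0.36296 <1
  x=-1.337: |R|=0.07554 <1
  x=-3.614: |R|=1.18093 >1
  x=-3.533: |R|=1.15117 >1
  x=-3.476: |R|=1.12990 >1
So |R|<1 on (-3.1429, 0).

(-3.1429, 0).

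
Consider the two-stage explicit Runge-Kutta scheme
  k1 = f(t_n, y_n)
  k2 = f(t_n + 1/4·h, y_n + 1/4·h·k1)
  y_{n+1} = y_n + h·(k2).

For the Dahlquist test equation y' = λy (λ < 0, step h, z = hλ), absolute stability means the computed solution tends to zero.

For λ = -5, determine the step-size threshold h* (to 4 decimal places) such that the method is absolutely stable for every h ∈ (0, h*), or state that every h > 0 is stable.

(-4.0000,0); λ=-5 ⇒ h* = (4)/5 = 0.8000.

On y'=λy, z=hλ:
  k1=λy_n ⇒ h·k1=z·y_n;  k2=λ(1+1/4z)y_n ⇒ h·k2=z(1+1/4z)y_n
  y_{n+1}/y_n = 1 + z(1+1/4z) = 1 + z + 1/4z²
  so R(z) = 1 + z + 1/4z².

Find x<0 with |R(x)|<1.
x=-1.43: |R|=0.0812
R=1: x+1/4x²=0 ⇒ x=−4=-4.0000; min R=1−1/(4·1/4)=0.0000>−1
Confirm numerically:
  x=-3.078: |R|=0.29052 <1
  x=-3.057: |R|=0.27931 <1
  x=-2.303: |R|=0.02295 <1
  x=-1.840: |R|=0.00640 <1
  x=-4.516: |R|=1.58256 >1
  x=-4.137: |R|=1.14169 >1
So |R|<1 on (-4.0000, 0).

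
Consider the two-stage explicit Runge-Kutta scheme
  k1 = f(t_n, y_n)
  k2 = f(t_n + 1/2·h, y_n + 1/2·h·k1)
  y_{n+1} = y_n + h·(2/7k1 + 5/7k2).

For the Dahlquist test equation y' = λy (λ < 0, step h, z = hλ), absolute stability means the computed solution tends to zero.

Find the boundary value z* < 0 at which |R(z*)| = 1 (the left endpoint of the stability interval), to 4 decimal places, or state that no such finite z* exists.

Test eqn y'=λy, z=hλ:
  k1=λy_n ⇒ h·k1=z·y_n;  k2=λ(1+1/2z)y_n ⇒ h·k2=z(1+1/2z)y_n
  y_{n+1}/y_n = 1 + 2/7z + 5/7z(1+1/2z) = 1 + z + 5/14z²
  Hence R(z) = 1 + z + 5/14z².

Find x<0 with |R(x)|<1.
x=-1.36: |R|=0.3006
R=1: x+5/14x²=0 ⇒ x=−14/5=-2.8000; min R=1−1/(4·5/14)=0.3000>−1
Confirm numerically:
  x=-2.624: |R|=0.83506 <1
  x=-2.386: |R|=0.64721 <1
  x=-2.293: |R|=0.58480 <1
  x=-1.724: |R|=0.33749 <1
  x=-3.200: |R|=1.45714 >1
  x=-2.821: |R|=1.02116 >1
Interval (-2.8000, 0).

left endpoint -2.8000.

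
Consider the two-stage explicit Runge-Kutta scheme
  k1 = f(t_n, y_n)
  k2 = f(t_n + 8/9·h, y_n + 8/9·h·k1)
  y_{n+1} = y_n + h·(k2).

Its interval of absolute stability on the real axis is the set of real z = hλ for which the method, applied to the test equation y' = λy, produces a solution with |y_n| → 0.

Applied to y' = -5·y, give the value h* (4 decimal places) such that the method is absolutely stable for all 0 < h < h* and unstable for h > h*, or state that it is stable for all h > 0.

With y'=λy (z=hλ):
  k1=λy_n ⇒ h·k1=z·y_n;  k2=λ(1+8/9z)y_n ⇒ h·k2=z(1+8/9z)y_n
  y_{n+1}/y_n = 1 + z(1+8/9z) = 1 + z + 8/9z²
  R(z) = 1 + z + 8/9z².

Boundary: |R(x)|=1, x<0.
x=-0.45: |R|=0.7300
R=1: x+8/9x²=0 ⇒ x=−9/8=-1.1250; min R=1−1/(4·8/9)=0.7188>−1
Confirm numerically:
  x=-0.939: |R|=0.84475 <1
  x=-0.937: |R|=0.84342 <1
  x=-0.931: |R|=0.83945 <1
  x=-0.776: |R|=0.75927 <1
  x=-1.595: |R|=1.66636 >1
  x=-1.559: |R|=1.60143 >1
So |R|<1 on (-1.1250, 0).

(-1.1250,0); λ=-5 ⇒ h* = (9/8)/5 = 0.2250.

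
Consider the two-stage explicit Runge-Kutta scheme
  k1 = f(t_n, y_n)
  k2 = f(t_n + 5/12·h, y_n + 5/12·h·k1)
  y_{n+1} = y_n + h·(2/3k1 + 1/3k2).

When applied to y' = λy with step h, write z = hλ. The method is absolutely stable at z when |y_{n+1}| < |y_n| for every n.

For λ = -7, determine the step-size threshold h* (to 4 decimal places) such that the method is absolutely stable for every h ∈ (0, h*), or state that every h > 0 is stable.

Set f=λy, z=hλ:
  k1=λy_n ⇒ h·k1=z·y_n;  k2=λ(1+5/12z)y_n ⇒ h·k2=z(1+5/12z)y_n
  y_{n+1}/y_n = 1 + 2/3z + 1/3z(1+5/12z) = 1 + z + 5/36z²
  so R(z) = 1 + z + 5/36z².

Find x<0 with |R(x)|<1.
x=-0.69: |R|=0.3761
R=1: x+5/36x²=0 ⇒ x=−36/5=-7.2000; min R=1−1/(4·5/36)=-0.8000>−1
Confirm numerically:
  x=-6.326: |R|=0.23209 <1
  x=-6.123: |R|=0.08410 <1
  x=-5.432: |R|=0.33386 <1
  x=-3.961: |R|=0.78190 <1
  x=-7.512: |R|=1.32552 >1
  x=-7.384: |R|=1.18870 >1
Stable set (-7.2000, 0).

(-7.2000,0); λ=-7 ⇒ h* = (36/5)/7 = 1.0286.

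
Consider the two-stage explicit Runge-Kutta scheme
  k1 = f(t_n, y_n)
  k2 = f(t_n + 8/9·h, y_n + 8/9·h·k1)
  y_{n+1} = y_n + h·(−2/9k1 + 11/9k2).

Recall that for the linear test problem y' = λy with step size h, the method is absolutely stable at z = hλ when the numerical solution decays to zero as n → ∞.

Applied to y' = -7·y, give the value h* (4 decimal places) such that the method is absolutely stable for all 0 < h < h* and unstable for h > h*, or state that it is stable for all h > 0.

(-0.9205,0); λ=-7 ⇒ h* = (81/88)/7 = 0.1315.

Test eqn y'=λy, z=hλ:
  k1=λy_n ⇒ h·k1=z·y_n;  k2=λ(1+8/9z)y_n ⇒ h·k2=z(1+8/9z)y_n
  y_{n+1}/y_n = 1 − 2/9z + 11/9z(1+8/9z) = 1 + z + 88/81z²
  ⇒ R(z) = 1 + z + 88/81z².

Find x<0 with |R(x)|<1.
x=-0.87: |R|=0.9523
R=1: x+88/81x²=0 ⇒ x=−81/88=-0.9205; min R=1−1/(4·88/81)=0.7699>−1
Confirm numerically:
  x=-0.714: |R|=0.83985 <1
  x=-0.445: |R|=0.77014 <1
  x=-0.409: |R|=0.77274 <1
  x=-0.390: |R|=0.77524 <1
  x=-1.385: |R|=1.69900 >1
  x=-1.354: |R|=1.63775 >1
  x=-1.182: |R|=1.33586 >1
Interval (-0.9205, 0).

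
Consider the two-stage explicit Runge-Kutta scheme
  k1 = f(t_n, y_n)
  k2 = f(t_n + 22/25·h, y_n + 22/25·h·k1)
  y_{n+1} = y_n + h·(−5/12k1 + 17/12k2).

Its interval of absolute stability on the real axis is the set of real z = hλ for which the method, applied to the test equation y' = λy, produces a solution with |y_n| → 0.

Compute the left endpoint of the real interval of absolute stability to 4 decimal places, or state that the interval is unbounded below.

On y'=λy, z=hλ:
  k1=λy_n ⇒ h·k1=z·y_n;  k2=λ(1+22/25z)y_n ⇒ h·k2=z(1+22/25z)y_n
  y_{n+1}/y_n = 1 − 5/12z + 17/12z(1+22/25z) = 1 + z + 187/150z²
  Hence R(z) = 1 + z + 187/150z².

Need |R(x)|<1, x<0.
x=-0.38: |R|=0.8000
R=1: x+187/150x²=0 ⇒ x=−150/187=-0.8021; min R=1−1/(4·187/150)=0.7995>−1
Confirm numerically:
  x=-0.695: |R|=0.90717 <1
  x=-0.604: |R|=0.85080 <1
  x=-0.557: |R|=0.82978 <1
  x=-0.388: |R|=0.79968 <1
  x=-1.386: |R|=2.00884 >1
  x=-1.034: |R|=1.29888 >1
So |R|<1 on (-0.8021, 0).

left endpoint -0.8021.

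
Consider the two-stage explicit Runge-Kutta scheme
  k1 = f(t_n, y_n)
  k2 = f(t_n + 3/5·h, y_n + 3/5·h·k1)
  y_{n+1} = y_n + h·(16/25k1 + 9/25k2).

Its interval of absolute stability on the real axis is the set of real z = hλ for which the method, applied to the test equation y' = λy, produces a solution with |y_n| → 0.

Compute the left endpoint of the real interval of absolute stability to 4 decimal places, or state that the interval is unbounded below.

On y'=λy, z=hλ:
  k1=λy_n ⇒ h·k1=z·y_n;  k2=λ(1+3/5z)y_n ⇒ h·k2=z(1+3/5z)y_n
  y_{n+1}/y_n = 1 + 16/25z + 9/25z(1+3/5z) = 1 + z + 27/125z²
  R(z) = 1 + z + 27/125z².

Boundary: |R(x)|=1, x<0.
x=-1.33: |R|=0.0521
R=1: x+27/125x²=0 ⇒ x=−125/27=-4.6296; min R=1−1/(4·27/125)=-0.1574>−1
Confirm numerically:
  x=-4.512: |R|=0.88536 <1
  x=-3.932: |R|=0.40749 <1
  x=-3.230: |R|=0.02351 <1
  x=-5.104: |R|=1.52298 >1
  x=-4.920: |R|=1.30858 >1
Interval (-4.6296, 0).

left endpoint -4.6296.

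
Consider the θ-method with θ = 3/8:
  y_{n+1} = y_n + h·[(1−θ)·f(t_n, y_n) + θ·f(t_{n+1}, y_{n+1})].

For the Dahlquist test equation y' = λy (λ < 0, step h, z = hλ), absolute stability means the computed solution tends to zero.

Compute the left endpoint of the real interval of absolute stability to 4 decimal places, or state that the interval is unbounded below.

left endpoint -8.0000.

Test eqn y'=λy, z=hλ:
  y_{n+1} = y_n + z·[5/8·y_n + 3/8·y_{n+1}] ⇒ (1 − 3/8z)y_{n+1} = (1 + 5/8z)y_n
  R(z) = (1 + 5/8z)/(1 − 3/8z).

Find x<0 with |R(x)|<1.
x=-1.63: |R|=0.0116
R=−1: 1+5/8x = −1+3/8x ⇒ -1/4x=2 ⇒ x=2/(-1/4)=-8.0000
Confirm numerically:
  x=-5.770: |R|=0.82379 <1
  x=-4.627: |R|=0.69170 <1
  x=-3.959: |R|=0.59340 <1
  x=-8.404: |R|=1.02433 >1
  x=-8.225: |R|=1.01377 >1
Stable set (-8.0000, 0).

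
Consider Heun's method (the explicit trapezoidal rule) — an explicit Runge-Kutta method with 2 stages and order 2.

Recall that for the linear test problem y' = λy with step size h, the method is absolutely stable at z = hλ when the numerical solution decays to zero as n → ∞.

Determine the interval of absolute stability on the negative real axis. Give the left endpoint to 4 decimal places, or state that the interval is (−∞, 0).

Set f=λy, z=hλ:
  order 2, 2-stage ⇒ R(z)=1+z+z^2/2
  (e.g. R(-1.72)=0.75920, |R|=0.75920)

Need |R(x)|<1, x<0.
x=-1.72: |R|=0.7592
|R(-1.49)|=0.6200 |R(-1.23)|=0.5264 |R(-1)|=0.5000
Bisect:
  x_lo=-2.5445 |R|=1.6927  x_hi=-0.3798 |R|=0.6924
  mid=-1.46211 |R|=0.60677 →hi
  mid=-2.00329 |R|=1.00329 →lo
  mid=-1.73270 |R|=0.76842 →hi
  mid=-1.86799 |R|=0.87670 →hi
  mid=-1.93564 |R|=0.93771 →hi
  mid=-1.96946 |R|=0.96993 →hi
  mid=-1.98637 |R|=0.98647 →hi
  mid=-1.99483 |R|=0.99484 →hi
  ...
  [-2.00011,-1.99998] ⇒ x*=-2.0000
So |R|<1 on (-2.0000, 0).

z∈(-2.0000,0).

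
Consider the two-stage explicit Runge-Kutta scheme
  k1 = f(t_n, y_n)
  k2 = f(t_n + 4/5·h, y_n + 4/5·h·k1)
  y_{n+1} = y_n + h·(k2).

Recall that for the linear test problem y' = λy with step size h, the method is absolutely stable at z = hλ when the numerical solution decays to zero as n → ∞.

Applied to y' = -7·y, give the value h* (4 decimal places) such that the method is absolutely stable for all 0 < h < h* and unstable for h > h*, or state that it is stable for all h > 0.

(-1.2500,0); λ=-7 ⇒ h* = (5/4)/7 = 0.1786.

On y'=λy, z=hλ:
  k1=λy_n ⇒ h·k1=z·y_n;  k2=λ(1+4/5z)y_n ⇒ h·k2=z(1+4/5z)y_n
  y_{n+1}/y_n = 1 + z(1+4/5z) = 1 + z + 4/5z²
  R(z) = 1 + z + 4/5z².

Solve |R(x)|<1 on ℝ⁻.
x=-1.05: |R|=0.8320
R=1: x+4/5x²=0 ⇒ x=−5/4=-1.2500; min R=1−1/(4·4/5)=0.6875>−1
Confirm numerically:
  x=-1.103: |R|=0.87029 <1
  x=-1.064: |R|=0.84168 <1
  x=-0.624: |R|=0.68750 <1
  x=-1.490: |R|=1.28608 >1
  x=-1.366: |R|=1.12676 >1
Stable set (-1.2500, 0).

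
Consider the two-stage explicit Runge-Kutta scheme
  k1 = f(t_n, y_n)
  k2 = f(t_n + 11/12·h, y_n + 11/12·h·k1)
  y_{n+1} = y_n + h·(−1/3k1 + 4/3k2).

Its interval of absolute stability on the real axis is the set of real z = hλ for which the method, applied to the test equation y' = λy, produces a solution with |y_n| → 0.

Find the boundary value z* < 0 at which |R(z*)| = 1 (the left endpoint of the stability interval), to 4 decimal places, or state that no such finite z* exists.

z* = -0.8182.

Set f=λy, z=hλ:
  k1=λy_n ⇒ h·k1=z·y_n;  k2=λ(1+11/12z)y_n ⇒ h·k2=z(1+11/12z)y_n
  y_{n+1}/y_n = 1 − 1/3z + 4/3z(1+11/12z) = 1 + z + 11/9z²
  R(z) = 1 + z + 11/9z².

Solve |R(x)|<1 on ℝ⁻.
x=-0.94: |R|=1.1400
R=1: x+11/9x²=0 ⇒ x=−9/11=-0.8182; min R=1−1/(4·11/9)=0.7955>−1
Confirm numerically:
  x=-0.702: |R|=0.90032 <1
  x=-0.606: |R|=0.84284 <1
  x=-0.385: |R|=0.79616 <1
  x=-0.342: |R|=0.80096 <1
  x=-1.367: |R|=1.91695 >1
  x=-1.349: |R|=1.87520 >1
  x=-0.845: |R|=1.02770 >1
Stable set (-0.8182, 0).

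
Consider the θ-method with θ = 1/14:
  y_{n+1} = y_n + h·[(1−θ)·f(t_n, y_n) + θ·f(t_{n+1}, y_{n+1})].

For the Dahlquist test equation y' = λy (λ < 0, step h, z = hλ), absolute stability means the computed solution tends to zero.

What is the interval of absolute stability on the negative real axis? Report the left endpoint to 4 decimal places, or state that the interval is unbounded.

With y'=λy (z=hλ):
  y_{n+1} = y_n + z·[13/14·y_n + 1/14·y_{n+1}] ⇒ (1 − 1/14z)y_{n+1} = (1 + 13/14z)y_n
  Hence R(z) = (1 + 13/14z)/(1 − 1/14z).

Find x<0 with |R(x)|<1.
x=-1.54: |R|=0.3874
R=−1: 1+13/14x = −1+1/14x ⇒ -6/7x=2 ⇒ x=2/(-6/7)=-2.3333
Confirm numerically:
  x=-1.895: |R|=0.66908 <1
  x=-1.495: |R|=0.35076 <1
  x=-1.275: |R|=0.16858 <1
  x=-2.838: |R|=1.35966 >1
  x=-2.777: |R|=1.31734 >1
Interval (-2.3333, 0).

(-2.3333, 0).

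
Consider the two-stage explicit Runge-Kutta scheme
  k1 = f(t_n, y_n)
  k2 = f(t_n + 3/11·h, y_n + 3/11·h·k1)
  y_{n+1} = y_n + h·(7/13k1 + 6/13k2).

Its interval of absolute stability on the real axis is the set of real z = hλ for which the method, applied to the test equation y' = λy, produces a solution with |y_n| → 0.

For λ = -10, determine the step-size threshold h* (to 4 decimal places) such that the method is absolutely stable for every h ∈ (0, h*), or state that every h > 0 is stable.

With y'=λy (z=hλ):
  k1=λy_n ⇒ h·k1=z·y_n;  k2=λ(1+3/11z)y_n ⇒ h·k2=z(1+3/11z)y_n
  y_{n+1}/y_n = 1 + 7/13z + 6/13z(1+3/11z) = 1 + z + 18/143z²
  Hence R(z) = 1 + z + 18/143z².

Solve |R(x)|<1 on ℝ⁻.
x=-1.65: |R|=0.3073
R=1: x+18/143x²=0 ⇒ x=−143/18=-7.9444; min R=1−1/(4·18/143)=-0.9861>−1
Confirm numerically:
  x=-7.683: |R|=0.74716 <1
  x=-5.545: |R|=0.67475 <1
  x=-4.071: |R|=0.98488 <1
  x=-8.425: |R|=1.50962 >1
  x=-8.112: |R|=1.17109 >1
Stable set (-7.9444, 0).

(-7.9444,0); λ=-10 ⇒ h* = (143/18)/10 = 0.7944.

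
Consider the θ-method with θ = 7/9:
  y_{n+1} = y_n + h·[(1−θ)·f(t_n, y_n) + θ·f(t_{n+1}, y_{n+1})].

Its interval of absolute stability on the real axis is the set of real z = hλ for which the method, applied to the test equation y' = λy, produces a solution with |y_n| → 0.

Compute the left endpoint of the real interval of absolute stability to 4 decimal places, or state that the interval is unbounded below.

interval (−∞, 0).

Test eqn y'=λy, z=hλ:
  y_{n+1} = y_n + z·[2/9·y_n + 7/9·y_{n+1}] ⇒ (1 − 7/9z)y_{n+1} = (1 + 2/9z)y_n
  so R(z) = (1 + 2/9z)/(1 − 7/9z).

Need |R(x)|<1, x<0.
x=-0.82: |R|=0.4993
x=-2: |R|=0.2174
x=-10: |R|=0.1392
x=-100: |R|=0.2694
θ=7/9≥1/2 ⇒ |1+2/9x|<|1−7/9x| ∀x<0 ⇒ unbounded interval.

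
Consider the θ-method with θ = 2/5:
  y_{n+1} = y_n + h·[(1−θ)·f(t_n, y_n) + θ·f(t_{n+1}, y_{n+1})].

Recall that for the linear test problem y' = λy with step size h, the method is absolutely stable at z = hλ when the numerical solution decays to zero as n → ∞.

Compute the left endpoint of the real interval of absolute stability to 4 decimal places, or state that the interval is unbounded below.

left endpoint -10.0000.

On y'=λy, z=hλ:
  y_{n+1} = y_n + z·[3/5·y_n + 2/5·y_{n+1}] ⇒ (1 − 2/5z)y_{n+1} = (1 + 3/5z)y_n
  Hence R(z) = (1 + 3/5z)/(1 − 2/5z).

Boundary: |R(x)|=1, x<0.
x=-0.74: |R|=0.4290
R=−1: 1+3/5x = −1+2/5x ⇒ -1/5x=2 ⇒ x=2/(-1/5)=-10.0000
Confirm numerically:
  x=-9.734: |R|=0.98913 <1
  x=-7.811: |R|=0.89385 <1
  x=-7.361: |R|=0.86619 <1
  x=-10.362: |R|=1.01407 >1
  x=-10.284: |R|=1.01111 >1
Stable set (-10.0000, 0).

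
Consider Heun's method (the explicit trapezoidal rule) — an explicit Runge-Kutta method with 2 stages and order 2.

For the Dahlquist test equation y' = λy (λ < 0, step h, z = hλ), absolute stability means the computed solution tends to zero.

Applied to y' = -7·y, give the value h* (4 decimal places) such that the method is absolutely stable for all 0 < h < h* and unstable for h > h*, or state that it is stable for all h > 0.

Test eqn y'=λy, z=hλ:
  order 2, 2-stage ⇒ R(z)=1+z+z^2/2
  (e.g. R(-1.35)=0.56125, |R|=0.56125)

Find x<0 with |R(x)|<1.
x=-1.35: |R|=0.5613
|R(-2.11)|=1.1160 |R(-0.68)|=0.5512 |R(-0.59)|=0.5840
Bisect:
  x_lo=-2.7379 |R|=2.0102  x_hi=-0.1522 |R|=0.8594
  mid=-1.44505 |R|=0.59904 →hi
  mid=-2.09148 |R|=1.09567 →lo
  mid=-1.76827 |R|=0.79512 →hi
  mid=-1.92987 |R|=0.93233 →hi
  mid=-2.01068 |R|=1.01073 →lo
  mid=-1.97028 |R|=0.97072 →hi
  mid=-1.99048 |R|=0.99052 →hi
  mid=-2.00058 |R|=1.00058 →lo
  mid=-1.99553 |R|=0.99554 →hi
  ...
  [-2.00010,-1.99995] ⇒ x*=-2.0000
Stable set (-2.0000, 0).

(-2.0000,0); λ=-7 ⇒ h* = 0.2857.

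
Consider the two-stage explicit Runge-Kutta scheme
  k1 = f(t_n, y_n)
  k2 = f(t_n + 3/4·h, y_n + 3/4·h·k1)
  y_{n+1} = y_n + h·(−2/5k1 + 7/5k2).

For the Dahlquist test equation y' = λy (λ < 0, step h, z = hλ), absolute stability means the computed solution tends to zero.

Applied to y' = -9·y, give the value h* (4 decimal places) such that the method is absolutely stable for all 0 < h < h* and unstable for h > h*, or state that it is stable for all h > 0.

(-0.9524,0); λ=-9 ⇒ h* = (20/21)/9 = 0.1058.

Set f=λy, z=hλ:
  k1=λy_n ⇒ h·k1=z·y_n;  k2=λ(1+3/4z)y_n ⇒ h·k2=z(1+3/4z)y_n
  y_{n+1}/y_n = 1 − 2/5z + 7/5z(1+3/4z) = 1 + z + 21/20z²
  Hence R(z) = 1 + z + 21/20z².

Find x<0 with |R(x)|<1.
x=-0.88: |R|=0.9331
R=1: x+21/20x²=0 ⇒ x=−20/21=-0.9524; min R=1−1/(4·21/20)=0.7619>−1
Confirm numerically:
  x=-0.907: |R|=0.95678 <1
  x=-0.636: |R|=0.78872 <1
  x=-0.438: |R|=0.76344 <1
  x=-0.401: |R|=0.76784 <1
  x=-1.229: |R|=1.35696 >1
  x=-1.157: |R|=1.24858 >1
  x=-1.080: |R|=1.14472 >1
Stable set (-0.9524, 0).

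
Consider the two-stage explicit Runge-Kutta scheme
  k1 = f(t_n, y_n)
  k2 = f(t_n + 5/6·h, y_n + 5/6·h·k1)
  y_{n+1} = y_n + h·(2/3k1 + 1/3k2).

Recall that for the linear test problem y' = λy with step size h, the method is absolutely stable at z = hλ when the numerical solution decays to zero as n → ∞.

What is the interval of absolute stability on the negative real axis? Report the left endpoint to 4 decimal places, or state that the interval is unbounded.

Set f=λy, z=hλ:
  k1=λy_n ⇒ h·k1=z·y_n;  k2=λ(1+5/6z)y_n ⇒ h·k2=z(1+5/6z)y_n
  y_{n+1}/y_n = 1 + 2/3z + 1/3z(1+5/6z) = 1 + z + 5/18z²
  ⇒ R(z) = 1 + z + 5/18z².

Solve |R(x)|<1 on ℝ⁻.
x=-1.76: |R|=0.1004
R=1: x+5/18x²=0 ⇒ x=−18/5=-3.6000; min R=1−1/(4·5/18)=0.1000>−1
Confirm numerically:
  x=-3.436: |R|=0.84347 <1
  x=-2.288: |R|=0.16615 <1
  x=-1.950: |R|=0.10625 <1
  x=-4.115: |R|=1.58867 >1
  x=-4.089: |R|=1.55542 >1
Interval (-3.6000, 0).

z∈(-3.6000,0).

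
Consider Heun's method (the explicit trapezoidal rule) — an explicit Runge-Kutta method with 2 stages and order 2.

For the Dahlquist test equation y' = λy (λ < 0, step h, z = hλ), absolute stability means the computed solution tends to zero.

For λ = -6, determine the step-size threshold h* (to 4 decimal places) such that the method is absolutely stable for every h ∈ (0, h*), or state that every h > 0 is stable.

(-2.0000,0); λ=-6 ⇒ h* = 0.3333.

With y'=λy (z=hλ):
  order 2, 2-stage ⇒ R(z)=1+z+z^2/2
  (e.g. R(-0.31)=0.73805, |R|=0.73805)

Boundary: |R(x)|=1, x<0.
x=-0.31: |R|=0.7380
|R(-1.91)|=0.9140 |R(-1.47)|=0.6104 |R(-1.46)|=0.6058
Bisect:
  x_lo=-2.6614 |R|=1.8801  x_hi=-0.1570 |R|=0.8553
  mid=-1.40919 |R|=0.58372 →hi
  mid=-2.03528 |R|=1.03591 →lo
  mid=-1.72224 |R|=0.76081 →hi
  mid=-1.87876 |R|=0.88611 →hi
  mid=-1.95702 |R|=0.95795 →hi
  mid=-1.99615 |R|=0.99616 →hi
  mid=-2.01572 |R|=1.01584 →lo
  mid=-2.00594 |R|=1.00595 →lo
  mid=-2.00105 |R|=1.00105 →lo
  mid=-1.99860 |R|=0.99860 →hi
  ...
  [-2.00013,-1.99998] ⇒ x*=-2.0000
So |R|<1 on (-2.0000, 0).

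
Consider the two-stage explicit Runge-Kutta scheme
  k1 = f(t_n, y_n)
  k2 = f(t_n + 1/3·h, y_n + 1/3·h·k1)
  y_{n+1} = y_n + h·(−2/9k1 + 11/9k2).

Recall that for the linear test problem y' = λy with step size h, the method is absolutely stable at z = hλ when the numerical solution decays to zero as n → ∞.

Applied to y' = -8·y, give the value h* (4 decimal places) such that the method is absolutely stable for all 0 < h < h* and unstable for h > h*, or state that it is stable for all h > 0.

Test eqn y'=λy, z=hλ:
  k1=λy_n ⇒ h·k1=z·y_n;  k2=λ(1+1/3z)y_n ⇒ h·k2=z(1+1/3z)y_n
  y_{n+1}/y_n = 1 − 2/9z + 11/9z(1+1/3z) = 1 + z + 11/27z²
  R(z) = 1 + z + 11/27z².

Need |R(x)|<1, x<0.
x=-0.45: |R|=0.6325
R=1: x+11/27x²=0 ⇒ x=−27/11=-2.4545; min R=1−1/(4·11/27)=0.3864>−1
Confirm numerically:
  x=-2.281: |R|=0.83872 <1
  x=-1.605: |R|=0.44449 <1
  x=-1.231: |R|=0.38637 <1
  x=-1.171: |R|=0.38765 <1
  x=-2.724: |R|=1.29903 >1
  x=-2.569: |R|=1.11979 >1
  x=-2.495: |R|=1.04112 >1
Interval (-2.4545, 0).

(-2.4545,0); λ=-8 ⇒ h* = (27/11)/8 = 0.3068.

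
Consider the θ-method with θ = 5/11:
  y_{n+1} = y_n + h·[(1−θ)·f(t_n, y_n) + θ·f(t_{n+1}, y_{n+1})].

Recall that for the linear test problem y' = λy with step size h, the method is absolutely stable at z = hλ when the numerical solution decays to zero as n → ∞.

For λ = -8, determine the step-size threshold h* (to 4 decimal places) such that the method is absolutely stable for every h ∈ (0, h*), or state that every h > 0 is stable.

(-22.0000,0); λ=-8 ⇒ h* = (22)/8 = 2.7500.

Test eqn y'=λy, z=hλ:
  y_{n+1} = y_n + z·[6/11·y_n + 5/11·y_{n+1}] ⇒ (1 − 5/11z)y_{n+1} = (1 + 6/11z)y_n
  R(z) = (1 + 6/11z)/(1 − 5/11z).

Solve |R(x)|<1 on ℝ⁻.
x=-1.61: |R|=0.0703
R=−1: 1+6/11x = −1+5/11x ⇒ -1/11x=2 ⇒ x=2/(-1/11)=-22.0000
Confirm numerically:
  x=-20.564: |R|=0.98738 <1
  x=-15.604: |R|=0.92815 <1
  x=-12.990: |R|=0.88137 <1
  x=-22.475: |R|=1.00385 >1
  x=-22.399: |R|=1.00324 >1
  x=-22.058: |R|=1.00048 >1
Stable set (-22.0000, 0).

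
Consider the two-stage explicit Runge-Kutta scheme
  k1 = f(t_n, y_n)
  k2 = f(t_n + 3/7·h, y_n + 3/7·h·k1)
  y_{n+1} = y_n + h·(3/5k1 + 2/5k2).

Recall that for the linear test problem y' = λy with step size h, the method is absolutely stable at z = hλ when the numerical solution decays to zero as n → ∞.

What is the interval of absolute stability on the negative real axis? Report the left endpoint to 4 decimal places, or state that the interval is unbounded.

z∈(-5.8333,0).

Set f=λy, z=hλ:
  k1=λy_n ⇒ h·k1=z·y_n;  k2=λ(1+3/7z)y_n ⇒ h·k2=z(1+3/7z)y_n
  y_{n+1}/y_n = 1 + 3/5z + 2/5z(1+3/7z) = 1 + z + 6/35z²
  ⇒ R(z) = 1 + z + 6/35z².

Solve |R(x)|<1 on ℝ⁻.
x=-1.44: |R|=0.0845
R=1: x+6/35x²=0 ⇒ x=−35/6=-5.8333; min R=1−1/(4·6/35)=-0.4583>−1
Confirm numerically:
  x=-4.676: |R|=0.07228 <1
  x=-4.306: |R|=0.12743 <1
  x=-4.202: |R|=0.17512 <1
  x=-3.299: |R|=0.43327 <1
  x=-6.389: |R|=1.60860 >1
  x=-6.129: |R|=1.31065 >1
  x=-6.041: |R|=1.21506 >1
Interval (-5.8333, 0).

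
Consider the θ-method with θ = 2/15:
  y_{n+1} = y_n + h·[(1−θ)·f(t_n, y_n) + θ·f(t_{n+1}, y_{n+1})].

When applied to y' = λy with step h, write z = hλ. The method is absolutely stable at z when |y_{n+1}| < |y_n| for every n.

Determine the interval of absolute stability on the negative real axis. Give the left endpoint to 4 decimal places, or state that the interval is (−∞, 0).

On y'=λy, z=hλ:
  y_{n+1} = y_n + z·[13/15·y_n + 2/15·y_{n+1}] ⇒ (1 − 2/15z)y_{n+1} = (1 + 13/15z)y_n
  R(z) = (1 + 13/15z)/(1 − 2/15z).

Find x<0 with |R(x)|<1.
x=-0.78: |R|=0.2935
R=−1: 1+13/15x = −1+2/15x ⇒ -11/15x=2 ⇒ x=2/(-11/15)=-2.7273
Confirm numerically:
  x=-2.055: |R|=0.61303 <1
  x=-1.932: |R|=0.53626 <1
  x=-1.716: |R|=0.39648 <1
  x=-3.161: |R|=1.22376 >1
  x=-3.041: |R|=1.16369 >1
  x=-2.807: |R|=1.04254 >1
So |R|<1 on (-2.7273, 0).

(-2.7273, 0).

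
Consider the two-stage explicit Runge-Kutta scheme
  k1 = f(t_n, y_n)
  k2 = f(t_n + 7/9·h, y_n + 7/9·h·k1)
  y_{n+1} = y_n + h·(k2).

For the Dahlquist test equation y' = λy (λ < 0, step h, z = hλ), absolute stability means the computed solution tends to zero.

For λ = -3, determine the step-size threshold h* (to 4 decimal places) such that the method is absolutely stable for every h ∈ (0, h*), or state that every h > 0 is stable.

(-1.2857,0); λ=-3 ⇒ h* = (9/7)/3 = 0.4286.

Test eqn y'=λy, z=hλ:
  k1=λy_n ⇒ h·k1=z·y_n;  k2=λ(1+7/9z)y_n ⇒ h·k2=z(1+7/9z)y_n
  y_{n+1}/y_n = 1 + z(1+7/9z) = 1 + z + 7/9z²
  R(z) = 1 + z + 7/9z².

Find x<0 with |R(x)|<1.
x=-1.47: |R|=1.2107
R=1: x+7/9x²=0 ⇒ x=−9/7=-1.2857; min R=1−1/(4·7/9)=0.6786>−1
Confirm numerically:
  x=-1.207: |R|=0.92610 <1
  x=-1.022: |R|=0.79038 <1
  x=-0.900: |R|=0.73000 <1
  x=-0.842: |R|=0.70942 <1
  x=-1.705: |R|=1.55602 >1
  x=-1.362: |R|=1.08081 >1
Interval (-1.2857, 0).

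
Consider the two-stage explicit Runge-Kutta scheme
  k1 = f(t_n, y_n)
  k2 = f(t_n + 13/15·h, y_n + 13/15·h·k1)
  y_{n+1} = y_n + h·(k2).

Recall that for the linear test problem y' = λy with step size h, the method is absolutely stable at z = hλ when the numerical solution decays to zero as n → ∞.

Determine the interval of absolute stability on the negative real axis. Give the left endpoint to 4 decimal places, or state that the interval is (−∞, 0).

z∈(-1.1538,0).

Test eqn y'=λy, z=hλ:
  k1=λy_n ⇒ h·k1=z·y_n;  k2=λ(1+13/15z)y_n ⇒ h·k2=z(1+13/15z)y_n
  y_{n+1}/y_n = 1 + z(1+13/15z) = 1 + z + 13/15z²
  R(z) = 1 + z + 13/15z².

Need |R(x)|<1, x<0.
x=-0.33: |R|=0.7644
R=1: x+13/15x²=0 ⇒ x=−15/13=-1.1538; min R=1−1/(4·13/15)=0.7115>−1
Confirm numerically:
  x=-0.827: |R|=0.76574 <1
  x=-0.722: |R|=0.72978 <1
  x=-0.668: |R|=0.71873 <1
  x=-1.746: |R|=1.89605 >1
  x=-1.738: |R|=1.87989 >1
  x=-1.427: |R|=1.33782 >1
Stable set (-1.1538, 0).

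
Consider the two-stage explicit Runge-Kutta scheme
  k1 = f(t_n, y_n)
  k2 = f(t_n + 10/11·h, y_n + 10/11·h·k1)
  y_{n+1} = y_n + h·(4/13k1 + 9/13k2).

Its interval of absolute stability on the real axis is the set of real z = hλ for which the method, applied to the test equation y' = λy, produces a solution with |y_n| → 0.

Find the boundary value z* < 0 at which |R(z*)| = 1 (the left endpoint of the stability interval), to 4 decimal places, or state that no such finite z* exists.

Set f=λy, z=hλ:
  k1=λy_n ⇒ h·k1=z·y_n;  k2=λ(1+10/11z)y_n ⇒ h·k2=z(1+10/11z)y_n
  y_{n+1}/y_n = 1 + 4/13z + 9/13z(1+10/11z) = 1 + z + 90/143z²
  Hence R(z) = 1 + z + 90/143z².

Boundary: |R(x)|=1, x<0.
x=-1.31: |R|=0.7701
R=1: x+90/143x²=0 ⇒ x=−143/90=-1.5889; min R=1−1/(4·90/143)=0.6028>−1
Confirm numerically:
  x=-1.459: |R|=0.88073 <1
  x=-0.990: |R|=0.62685 <1
  x=-0.673: |R|=0.61206 <1
  x=-1.744: |R|=1.17025 >1
  x=-1.640: |R|=1.05276 >1
Stable set (-1.5889, 0).

left endpoint -1.5889.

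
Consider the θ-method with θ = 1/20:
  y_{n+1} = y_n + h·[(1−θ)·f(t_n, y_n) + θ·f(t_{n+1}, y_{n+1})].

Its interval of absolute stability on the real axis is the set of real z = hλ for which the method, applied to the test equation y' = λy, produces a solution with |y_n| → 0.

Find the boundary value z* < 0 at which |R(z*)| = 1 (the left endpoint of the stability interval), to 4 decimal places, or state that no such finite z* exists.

With y'=λy (z=hλ):
  y_{n+1} = y_n + z·[19/20·y_n + 1/20·y_{n+1}] ⇒ (1 − 1/20z)y_{n+1} = (1 + 19/20z)y_n
  so R(z) = (1 + 19/20z)/(1 − 1/20z).

Solve |R(x)|<1 on ℝ⁻.
x=-1.07: |R|=0.0157
R=−1: 1+19/20x = −1+1/20x ⇒ -9/10x=2 ⇒ x=2/(-9/10)=-2.2222
Confirm numerically:
  x=-1.911: |R|=0.74433 <1
  x=-1.889: |R|=0.72598 <1
  x=-1.198: |R|=0.13030 <1
  x=-0.953: |R|=0.09035 <1
  x=-2.755: |R|=1.42145 >1
  x=-2.673: |R|=1.35787 >1
  x=-2.313: |R|=1.07323 >1
Stable set (-2.2222, 0).

z* = -2.2222.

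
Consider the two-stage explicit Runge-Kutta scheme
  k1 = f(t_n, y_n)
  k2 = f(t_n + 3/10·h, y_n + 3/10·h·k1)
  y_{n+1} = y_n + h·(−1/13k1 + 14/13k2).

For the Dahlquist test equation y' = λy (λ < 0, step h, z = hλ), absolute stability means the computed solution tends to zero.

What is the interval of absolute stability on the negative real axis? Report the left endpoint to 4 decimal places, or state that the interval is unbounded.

z∈(-3.0952,0).

With y'=λy (z=hλ):
  k1=λy_n ⇒ h·k1=z·y_n;  k2=λ(1+3/10z)y_n ⇒ h·k2=z(1+3/10z)y_n
  y_{n+1}/y_n = 1 − 1/13z + 14/13z(1+3/10z) = 1 + z + 21/65z²
  ⇒ R(z) = 1 + z + 21/65z².

Boundary: |R(x)|=1, x<0.
x=-0.82: |R|=0.3972
R=1: x+21/65x²=0 ⇒ x=−65/21=-3.0952; min R=1−1/(4·21/65)=0.2262>−1
Confirm numerically:
  x=-2.819: |R|=0.74842 <1
  x=-2.750: |R|=0.69327 <1
  x=-2.184: |R|=0.35703 <1
  x=-3.159: |R|=1.06508 >1
  x=-3.131: |R|=1.03618 >1
So |R|<1 on (-3.0952, 0).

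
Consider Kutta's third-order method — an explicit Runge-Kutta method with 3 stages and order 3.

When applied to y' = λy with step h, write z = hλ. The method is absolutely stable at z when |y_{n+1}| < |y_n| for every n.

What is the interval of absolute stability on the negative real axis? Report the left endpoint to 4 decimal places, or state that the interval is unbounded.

Test eqn y'=λy, z=hλ:
  order 3, 3-stage ⇒ R(z)=1+z+z^2/2+z^3/6
  (e.g. R(-1.53)=0.04352, |R|=0.04352)

Need |R(x)|<1, x<0.
x=-1.53: |R|=0.0435
|R(-2.85)|=1.6469 |R(-2.49)|=0.9630 |R(-1.79)|=0.1438
Bisect:
  x_lo=-2.9965 |R|=1.9912  x_hi=-0.2320 |R|=0.7928
  mid=-1.61424 |R|=0.01241 →hi
  mid=-2.30535 |R|=0.69005 →hi
  mid=-2.65091 |R|=1.24205 →lo
  mid=-2.47813 |R|=0.94399 →hi
  mid=-2.56452 |R|=1.08718 →lo
  mid=-2.52133 |R|=1.01416 →lo
  mid=-2.49973 |R|=0.97873 →hi
  mid=-2.51053 |R|=0.99636 →hi
  mid=-2.51593 |R|=1.00524 →lo
  ...
  [-2.51289,-2.51272] ⇒ x*=-2.5127
So |R|<1 on (-2.5127, 0).

z∈(-2.5127,0).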